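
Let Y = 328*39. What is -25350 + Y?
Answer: -12558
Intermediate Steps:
Y = 12792
-25350 + Y = -25350 + 12792 = -12558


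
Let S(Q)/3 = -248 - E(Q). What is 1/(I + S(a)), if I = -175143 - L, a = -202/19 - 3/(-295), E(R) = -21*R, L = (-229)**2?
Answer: -5605/1283529019 ≈ -4.3669e-6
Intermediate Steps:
L = 52441
a = -59533/5605 (a = -202*1/19 - 3*(-1/295) = -202/19 + 3/295 = -59533/5605 ≈ -10.621)
I = -227584 (I = -175143 - 1*52441 = -175143 - 52441 = -227584)
S(Q) = -744 + 63*Q (S(Q) = 3*(-248 - (-21)*Q) = 3*(-248 + 21*Q) = -744 + 63*Q)
1/(I + S(a)) = 1/(-227584 + (-744 + 63*(-59533/5605))) = 1/(-227584 + (-744 - 3750579/5605)) = 1/(-227584 - 7920699/5605) = 1/(-1283529019/5605) = -5605/1283529019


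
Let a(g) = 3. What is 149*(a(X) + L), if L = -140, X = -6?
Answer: -20413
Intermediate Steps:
149*(a(X) + L) = 149*(3 - 140) = 149*(-137) = -20413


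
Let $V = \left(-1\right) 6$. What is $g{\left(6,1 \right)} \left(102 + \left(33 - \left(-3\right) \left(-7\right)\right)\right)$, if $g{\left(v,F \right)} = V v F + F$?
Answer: $-3990$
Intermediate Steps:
$V = -6$
$g{\left(v,F \right)} = F - 6 F v$ ($g{\left(v,F \right)} = - 6 v F + F = - 6 F v + F = F - 6 F v$)
$g{\left(6,1 \right)} \left(102 + \left(33 - \left(-3\right) \left(-7\right)\right)\right) = 1 \left(1 - 36\right) \left(102 + \left(33 - \left(-3\right) \left(-7\right)\right)\right) = 1 \left(1 - 36\right) \left(102 + \left(33 - 21\right)\right) = 1 \left(-35\right) \left(102 + \left(33 - 21\right)\right) = - 35 \left(102 + 12\right) = \left(-35\right) 114 = -3990$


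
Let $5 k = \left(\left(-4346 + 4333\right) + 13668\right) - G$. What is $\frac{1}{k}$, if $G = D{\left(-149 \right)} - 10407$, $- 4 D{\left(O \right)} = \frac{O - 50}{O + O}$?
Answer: $\frac{5960}{28682103} \approx 0.0002078$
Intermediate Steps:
$D{\left(O \right)} = - \frac{-50 + O}{8 O}$ ($D{\left(O \right)} = - \frac{\left(O - 50\right) \frac{1}{O + O}}{4} = - \frac{\left(-50 + O\right) \frac{1}{2 O}}{4} = - \frac{\frac{1}{2} \frac{1}{O} \left(-50 + O\right)}{4} = - \frac{-50 + O}{8 O}$)
$G = - \frac{12405343}{1192}$ ($G = \frac{50 - -149}{8 \left(-149\right)} - 10407 = \frac{1}{8} \left(- \frac{1}{149}\right) \left(50 + 149\right) - 10407 = \frac{1}{8} \left(- \frac{1}{149}\right) 199 - 10407 = - \frac{199}{1192} - 10407 = - \frac{12405343}{1192} \approx -10407.0$)
$k = \frac{28682103}{5960}$ ($k = \frac{\left(\left(-4346 + 4333\right) + 13668\right) - - \frac{12405343}{1192}}{5} = \frac{\left(-13 + 13668\right) + \frac{12405343}{1192}}{5} = \frac{13655 + \frac{12405343}{1192}}{5} = \frac{1}{5} \cdot \frac{28682103}{1192} = \frac{28682103}{5960} \approx 4812.4$)
$\frac{1}{k} = \frac{1}{\frac{28682103}{5960}} = \frac{5960}{28682103}$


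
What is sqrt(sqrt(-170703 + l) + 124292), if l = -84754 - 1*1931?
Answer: sqrt(124292 + 2*I*sqrt(64347)) ≈ 352.55 + 0.7195*I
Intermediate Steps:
l = -86685 (l = -84754 - 1931 = -86685)
sqrt(sqrt(-170703 + l) + 124292) = sqrt(sqrt(-170703 - 86685) + 124292) = sqrt(sqrt(-257388) + 124292) = sqrt(2*I*sqrt(64347) + 124292) = sqrt(124292 + 2*I*sqrt(64347))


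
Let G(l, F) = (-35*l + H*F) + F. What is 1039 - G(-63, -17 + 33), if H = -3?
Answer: -1134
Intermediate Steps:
G(l, F) = -35*l - 2*F (G(l, F) = (-35*l - 3*F) + F = -35*l - 2*F)
1039 - G(-63, -17 + 33) = 1039 - (-35*(-63) - 2*(-17 + 33)) = 1039 - (2205 - 2*16) = 1039 - (2205 - 32) = 1039 - 1*2173 = 1039 - 2173 = -1134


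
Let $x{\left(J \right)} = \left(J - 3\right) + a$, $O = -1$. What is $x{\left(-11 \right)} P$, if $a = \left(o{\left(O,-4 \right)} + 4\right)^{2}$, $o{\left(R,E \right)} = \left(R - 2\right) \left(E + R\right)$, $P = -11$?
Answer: $-3817$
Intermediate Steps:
$o{\left(R,E \right)} = \left(-2 + R\right) \left(E + R\right)$
$a = 361$ ($a = \left(\left(\left(-1\right)^{2} - -8 - -2 - -4\right) + 4\right)^{2} = \left(\left(1 + 8 + 2 + 4\right) + 4\right)^{2} = \left(15 + 4\right)^{2} = 19^{2} = 361$)
$x{\left(J \right)} = 358 + J$ ($x{\left(J \right)} = \left(J - 3\right) + 361 = \left(-3 + J\right) + 361 = 358 + J$)
$x{\left(-11 \right)} P = \left(358 - 11\right) \left(-11\right) = 347 \left(-11\right) = -3817$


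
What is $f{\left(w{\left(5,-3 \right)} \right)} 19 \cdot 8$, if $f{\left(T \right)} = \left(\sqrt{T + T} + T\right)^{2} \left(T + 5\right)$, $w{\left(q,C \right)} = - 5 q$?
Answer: $-1748000 + 760000 i \sqrt{2} \approx -1.748 \cdot 10^{6} + 1.0748 \cdot 10^{6} i$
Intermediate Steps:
$f{\left(T \right)} = \left(T + \sqrt{2} \sqrt{T}\right)^{2} \left(5 + T\right)$ ($f{\left(T \right)} = \left(\sqrt{2 T} + T\right)^{2} \left(5 + T\right) = \left(\sqrt{2} \sqrt{T} + T\right)^{2} \left(5 + T\right) = \left(T + \sqrt{2} \sqrt{T}\right)^{2} \left(5 + T\right)$)
$f{\left(w{\left(5,-3 \right)} \right)} 19 \cdot 8 = \left(\left(-5\right) 5 + \sqrt{2} \sqrt{\left(-5\right) 5}\right)^{2} \left(5 - 25\right) 19 \cdot 8 = \left(-25 + \sqrt{2} \sqrt{-25}\right)^{2} \left(5 - 25\right) 19 \cdot 8 = \left(-25 + \sqrt{2} \cdot 5 i\right)^{2} \left(-20\right) 19 \cdot 8 = \left(-25 + 5 i \sqrt{2}\right)^{2} \left(-20\right) 19 \cdot 8 = - 20 \left(-25 + 5 i \sqrt{2}\right)^{2} \cdot 19 \cdot 8 = - 380 \left(-25 + 5 i \sqrt{2}\right)^{2} \cdot 8 = - 3040 \left(-25 + 5 i \sqrt{2}\right)^{2}$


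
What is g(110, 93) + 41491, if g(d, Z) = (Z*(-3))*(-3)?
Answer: 42328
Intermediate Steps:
g(d, Z) = 9*Z (g(d, Z) = -3*Z*(-3) = 9*Z)
g(110, 93) + 41491 = 9*93 + 41491 = 837 + 41491 = 42328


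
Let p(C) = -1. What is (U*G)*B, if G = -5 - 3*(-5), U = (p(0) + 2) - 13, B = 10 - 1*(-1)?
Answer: -1320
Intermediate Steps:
B = 11 (B = 10 + 1 = 11)
U = -12 (U = (-1 + 2) - 13 = 1 - 13 = -12)
G = 10 (G = -5 + 15 = 10)
(U*G)*B = -12*10*11 = -120*11 = -1320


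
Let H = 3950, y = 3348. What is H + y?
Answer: 7298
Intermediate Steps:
H + y = 3950 + 3348 = 7298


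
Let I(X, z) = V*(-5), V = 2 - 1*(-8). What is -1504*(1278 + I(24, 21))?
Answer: -1846912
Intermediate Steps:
V = 10 (V = 2 + 8 = 10)
I(X, z) = -50 (I(X, z) = 10*(-5) = -50)
-1504*(1278 + I(24, 21)) = -1504*(1278 - 50) = -1504*1228 = -1846912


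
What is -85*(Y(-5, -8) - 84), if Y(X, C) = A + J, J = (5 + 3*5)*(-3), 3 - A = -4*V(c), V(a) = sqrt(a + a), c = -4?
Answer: 11985 - 680*I*sqrt(2) ≈ 11985.0 - 961.67*I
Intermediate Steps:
V(a) = sqrt(2)*sqrt(a) (V(a) = sqrt(2*a) = sqrt(2)*sqrt(a))
A = 3 + 8*I*sqrt(2) (A = 3 - (-4)*sqrt(2)*sqrt(-4) = 3 - (-4)*sqrt(2)*(2*I) = 3 - (-4)*2*I*sqrt(2) = 3 - (-8)*I*sqrt(2) = 3 + 8*I*sqrt(2) ≈ 3.0 + 11.314*I)
J = -60 (J = (5 + 15)*(-3) = 20*(-3) = -60)
Y(X, C) = -57 + 8*I*sqrt(2) (Y(X, C) = (3 + 8*I*sqrt(2)) - 60 = -57 + 8*I*sqrt(2))
-85*(Y(-5, -8) - 84) = -85*((-57 + 8*I*sqrt(2)) - 84) = -85*(-141 + 8*I*sqrt(2)) = 11985 - 680*I*sqrt(2)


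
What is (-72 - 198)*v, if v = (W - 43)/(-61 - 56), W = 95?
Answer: 120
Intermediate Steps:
v = -4/9 (v = (95 - 43)/(-61 - 56) = 52/(-117) = 52*(-1/117) = -4/9 ≈ -0.44444)
(-72 - 198)*v = (-72 - 198)*(-4/9) = -270*(-4/9) = 120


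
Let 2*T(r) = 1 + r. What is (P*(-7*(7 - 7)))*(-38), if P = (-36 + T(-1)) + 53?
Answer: 0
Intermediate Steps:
T(r) = ½ + r/2 (T(r) = (1 + r)/2 = ½ + r/2)
P = 17 (P = (-36 + (½ + (½)*(-1))) + 53 = (-36 + (½ - ½)) + 53 = (-36 + 0) + 53 = -36 + 53 = 17)
(P*(-7*(7 - 7)))*(-38) = (17*(-7*(7 - 7)))*(-38) = (17*(-7*0))*(-38) = (17*0)*(-38) = 0*(-38) = 0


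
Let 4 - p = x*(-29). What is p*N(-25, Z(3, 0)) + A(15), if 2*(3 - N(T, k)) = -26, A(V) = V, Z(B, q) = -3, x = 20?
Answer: 9359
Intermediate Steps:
p = 584 (p = 4 - 20*(-29) = 4 - 1*(-580) = 4 + 580 = 584)
N(T, k) = 16 (N(T, k) = 3 - 1/2*(-26) = 3 + 13 = 16)
p*N(-25, Z(3, 0)) + A(15) = 584*16 + 15 = 9344 + 15 = 9359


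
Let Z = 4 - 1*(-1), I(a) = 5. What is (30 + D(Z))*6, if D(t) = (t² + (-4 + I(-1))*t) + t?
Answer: 390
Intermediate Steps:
Z = 5 (Z = 4 + 1 = 5)
D(t) = t² + 2*t (D(t) = (t² + (-4 + 5)*t) + t = (t² + 1*t) + t = (t² + t) + t = (t + t²) + t = t² + 2*t)
(30 + D(Z))*6 = (30 + 5*(2 + 5))*6 = (30 + 5*7)*6 = (30 + 35)*6 = 65*6 = 390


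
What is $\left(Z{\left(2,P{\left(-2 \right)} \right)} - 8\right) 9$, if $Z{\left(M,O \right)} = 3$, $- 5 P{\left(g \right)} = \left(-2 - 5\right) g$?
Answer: $-45$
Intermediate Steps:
$P{\left(g \right)} = \frac{7 g}{5}$ ($P{\left(g \right)} = - \frac{\left(-2 - 5\right) g}{5} = - \frac{\left(-7\right) g}{5} = \frac{7 g}{5}$)
$\left(Z{\left(2,P{\left(-2 \right)} \right)} - 8\right) 9 = \left(3 - 8\right) 9 = \left(-5\right) 9 = -45$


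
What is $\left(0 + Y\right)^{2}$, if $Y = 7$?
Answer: $49$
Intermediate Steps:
$\left(0 + Y\right)^{2} = \left(0 + 7\right)^{2} = 7^{2} = 49$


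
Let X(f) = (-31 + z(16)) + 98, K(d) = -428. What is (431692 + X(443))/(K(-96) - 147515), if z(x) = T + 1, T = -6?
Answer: -431754/147943 ≈ -2.9184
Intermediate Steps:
z(x) = -5 (z(x) = -6 + 1 = -5)
X(f) = 62 (X(f) = (-31 - 5) + 98 = -36 + 98 = 62)
(431692 + X(443))/(K(-96) - 147515) = (431692 + 62)/(-428 - 147515) = 431754/(-147943) = 431754*(-1/147943) = -431754/147943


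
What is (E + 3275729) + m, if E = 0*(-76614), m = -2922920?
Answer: 352809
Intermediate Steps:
E = 0
(E + 3275729) + m = (0 + 3275729) - 2922920 = 3275729 - 2922920 = 352809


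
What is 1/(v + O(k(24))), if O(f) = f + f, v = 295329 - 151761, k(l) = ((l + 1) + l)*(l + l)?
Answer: 1/148272 ≈ 6.7444e-6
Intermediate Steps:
k(l) = 2*l*(1 + 2*l) (k(l) = ((1 + l) + l)*(2*l) = (1 + 2*l)*(2*l) = 2*l*(1 + 2*l))
v = 143568
O(f) = 2*f
1/(v + O(k(24))) = 1/(143568 + 2*(2*24*(1 + 2*24))) = 1/(143568 + 2*(2*24*(1 + 48))) = 1/(143568 + 2*(2*24*49)) = 1/(143568 + 2*2352) = 1/(143568 + 4704) = 1/148272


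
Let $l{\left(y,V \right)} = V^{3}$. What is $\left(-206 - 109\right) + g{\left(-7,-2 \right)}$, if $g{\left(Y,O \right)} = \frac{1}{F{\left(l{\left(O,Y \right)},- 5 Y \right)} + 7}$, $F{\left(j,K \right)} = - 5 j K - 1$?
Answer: $- \frac{18909764}{60031} \approx -315.0$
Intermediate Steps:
$F{\left(j,K \right)} = -1 - 5 K j$ ($F{\left(j,K \right)} = - 5 K j - 1 = -1 - 5 K j$)
$g{\left(Y,O \right)} = \frac{1}{6 + 25 Y^{4}}$ ($g{\left(Y,O \right)} = \frac{1}{\left(-1 - 5 \left(- 5 Y\right) Y^{3}\right) + 7} = \frac{1}{\left(-1 + 25 Y^{4}\right) + 7} = \frac{1}{6 + 25 Y^{4}}$)
$\left(-206 - 109\right) + g{\left(-7,-2 \right)} = \left(-206 - 109\right) + \frac{1}{6 + 25 \left(-7\right)^{4}} = -315 + \frac{1}{6 + 25 \cdot 2401} = -315 + \frac{1}{6 + 60025} = -315 + \frac{1}{60031} = - \frac{18909764}{60031}$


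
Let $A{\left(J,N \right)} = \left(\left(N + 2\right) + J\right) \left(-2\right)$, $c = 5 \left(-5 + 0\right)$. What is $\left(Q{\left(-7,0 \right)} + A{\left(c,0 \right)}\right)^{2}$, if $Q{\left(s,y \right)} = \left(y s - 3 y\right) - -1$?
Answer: $2209$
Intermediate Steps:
$Q{\left(s,y \right)} = 1 - 3 y + s y$ ($Q{\left(s,y \right)} = \left(s y - 3 y\right) + 1 = \left(- 3 y + s y\right) + 1 = 1 - 3 y + s y$)
$c = -25$ ($c = 5 \left(-5\right) = -25$)
$A{\left(J,N \right)} = -4 - 2 J - 2 N$ ($A{\left(J,N \right)} = \left(\left(2 + N\right) + J\right) \left(-2\right) = \left(2 + J + N\right) \left(-2\right) = -4 - 2 J - 2 N$)
$\left(Q{\left(-7,0 \right)} + A{\left(c,0 \right)}\right)^{2} = \left(\left(1 - 0 - 0\right) - -46\right)^{2} = \left(\left(1 + 0 + 0\right) + \left(-4 + 50 + 0\right)\right)^{2} = \left(1 + 46\right)^{2} = 47^{2} = 2209$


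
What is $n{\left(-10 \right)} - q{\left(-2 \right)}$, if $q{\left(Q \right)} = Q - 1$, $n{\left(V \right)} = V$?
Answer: $-7$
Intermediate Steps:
$q{\left(Q \right)} = -1 + Q$ ($q{\left(Q \right)} = Q - 1 = -1 + Q$)
$n{\left(-10 \right)} - q{\left(-2 \right)} = -10 - \left(-1 - 2\right) = -10 - -3 = -10 + 3 = -7$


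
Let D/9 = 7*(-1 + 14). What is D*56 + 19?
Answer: 45883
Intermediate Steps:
D = 819 (D = 9*(7*(-1 + 14)) = 9*(7*13) = 9*91 = 819)
D*56 + 19 = 819*56 + 19 = 45864 + 19 = 45883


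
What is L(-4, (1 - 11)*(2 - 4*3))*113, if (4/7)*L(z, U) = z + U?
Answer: 18984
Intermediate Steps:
L(z, U) = 7*U/4 + 7*z/4 (L(z, U) = 7*(z + U)/4 = 7*(U + z)/4 = 7*U/4 + 7*z/4)
L(-4, (1 - 11)*(2 - 4*3))*113 = (7*((1 - 11)*(2 - 4*3))/4 + (7/4)*(-4))*113 = (7*(-10*(2 - 12))/4 - 7)*113 = (7*(-10*(-10))/4 - 7)*113 = ((7/4)*100 - 7)*113 = (175 - 7)*113 = 168*113 = 18984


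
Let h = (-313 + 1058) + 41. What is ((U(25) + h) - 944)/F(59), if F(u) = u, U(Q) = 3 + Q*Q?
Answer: 470/59 ≈ 7.9661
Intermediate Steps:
U(Q) = 3 + Q**2
h = 786 (h = 745 + 41 = 786)
((U(25) + h) - 944)/F(59) = (((3 + 25**2) + 786) - 944)/59 = (((3 + 625) + 786) - 944)*(1/59) = ((628 + 786) - 944)*(1/59) = (1414 - 944)*(1/59) = 470*(1/59) = 470/59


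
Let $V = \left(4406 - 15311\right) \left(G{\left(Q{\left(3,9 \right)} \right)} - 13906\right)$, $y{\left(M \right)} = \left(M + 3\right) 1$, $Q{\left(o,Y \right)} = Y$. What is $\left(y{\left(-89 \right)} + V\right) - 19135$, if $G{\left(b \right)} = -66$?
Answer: $152345439$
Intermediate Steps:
$y{\left(M \right)} = 3 + M$ ($y{\left(M \right)} = \left(3 + M\right) 1 = 3 + M$)
$V = 152364660$ ($V = \left(4406 - 15311\right) \left(-66 - 13906\right) = \left(-10905\right) \left(-13972\right) = 152364660$)
$\left(y{\left(-89 \right)} + V\right) - 19135 = \left(\left(3 - 89\right) + 152364660\right) - 19135 = \left(-86 + 152364660\right) - 19135 = 152364574 - 19135 = 152345439$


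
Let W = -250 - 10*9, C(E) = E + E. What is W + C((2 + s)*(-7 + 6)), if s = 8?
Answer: -360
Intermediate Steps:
C(E) = 2*E
W = -340 (W = -250 - 90 = -340)
W + C((2 + s)*(-7 + 6)) = -340 + 2*((2 + 8)*(-7 + 6)) = -340 + 2*(10*(-1)) = -340 + 2*(-10) = -340 - 20 = -360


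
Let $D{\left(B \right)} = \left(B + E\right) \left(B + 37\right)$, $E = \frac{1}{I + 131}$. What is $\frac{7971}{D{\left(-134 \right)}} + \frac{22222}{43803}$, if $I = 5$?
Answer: $\frac{86765201050}{77427540693} \approx 1.1206$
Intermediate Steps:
$E = \frac{1}{136}$ ($E = \frac{1}{5 + 131} = \frac{1}{136} \approx 0.0073529$)
$D{\left(B \right)} = \left(37 + B\right) \left(\frac{1}{136} + B\right)$ ($D{\left(B \right)} = \left(B + \frac{1}{136}\right) \left(B + 37\right) = \left(\frac{1}{136} + B\right) \left(37 + B\right) = \left(37 + B\right) \left(\frac{1}{136} + B\right)$)
$\frac{7971}{D{\left(-134 \right)}} + \frac{22222}{43803} = \frac{7971}{\frac{37}{136} + \left(-134\right)^{2} + \frac{5033}{136} \left(-134\right)} + \frac{22222}{43803} = \frac{7971}{\frac{37}{136} + 17956 - \frac{337211}{68}} + 22222 \cdot \frac{1}{43803} = \frac{7971}{\frac{1767631}{136}} + \frac{22222}{43803} = 7971 \cdot \frac{136}{1767631} + \frac{22222}{43803} = \frac{1084056}{1767631} + \frac{22222}{43803} = \frac{86765201050}{77427540693}$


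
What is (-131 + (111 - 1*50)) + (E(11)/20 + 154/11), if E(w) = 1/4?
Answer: -4479/80 ≈ -55.987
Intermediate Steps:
E(w) = ¼
(-131 + (111 - 1*50)) + (E(11)/20 + 154/11) = (-131 + (111 - 1*50)) + ((¼)/20 + 154/11) = (-131 + (111 - 50)) + ((¼)*(1/20) + 154*(1/11)) = (-131 + 61) + (1/80 + 14) = -70 + 1121/80 = -4479/80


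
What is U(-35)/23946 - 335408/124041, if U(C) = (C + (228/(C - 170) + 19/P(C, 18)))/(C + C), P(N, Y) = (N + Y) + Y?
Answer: -3201504789027/1183988917475 ≈ -2.7040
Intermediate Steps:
P(N, Y) = N + 2*Y
U(C) = (C + 19/(36 + C) + 228/(-170 + C))/(2*C) (U(C) = (C + (228/(C - 170) + 19/(C + 2*18)))/(C + C) = (C + (228/(-170 + C) + 19/(C + 36)))/((2*C)) = (C + (228/(-170 + C) + 19/(36 + C)))*(1/(2*C)) = (C + (19/(36 + C) + 228/(-170 + C)))*(1/(2*C)) = (C + 19/(36 + C) + 228/(-170 + C))*(1/(2*C)) = (C + 19/(36 + C) + 228/(-170 + C))/(2*C))
U(-35)/23946 - 335408/124041 = ((½)*(4978 + (-35)³ - 5873*(-35) - 134*(-35)²)/(-35*(-6120 + (-35)² - 134*(-35))))/23946 - 335408/124041 = ((½)*(-1/35)*(4978 - 42875 + 205555 - 134*1225)/(-6120 + 1225 + 4690))*(1/23946) - 335408*1/124041 = ((½)*(-1/35)*(4978 - 42875 + 205555 - 164150)/(-205))*(1/23946) - 335408/124041 = ((½)*(-1/35)*(-1/205)*3508)*(1/23946) - 335408/124041 = (1754/7175)*(1/23946) - 335408/124041 = 877/85906275 - 335408/124041 = -3201504789027/1183988917475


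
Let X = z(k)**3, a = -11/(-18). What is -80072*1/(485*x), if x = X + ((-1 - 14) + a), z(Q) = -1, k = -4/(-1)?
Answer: 1441296/134345 ≈ 10.728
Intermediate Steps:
k = 4 (k = -4*(-1) = 4)
a = 11/18 (a = -11*(-1/18) = 11/18 ≈ 0.61111)
X = -1 (X = (-1)**3 = -1)
x = -277/18 (x = -1 + ((-1 - 14) + 11/18) = -1 + (-15 + 11/18) = -1 - 259/18 = -277/18 ≈ -15.389)
-80072*1/(485*x) = -80072/(485*(-277/18)) = -80072/(-134345/18) = -80072*(-18/134345) = 1441296/134345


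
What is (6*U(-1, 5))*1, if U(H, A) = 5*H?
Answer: -30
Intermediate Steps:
(6*U(-1, 5))*1 = (6*(5*(-1)))*1 = (6*(-5))*1 = -30*1 = -30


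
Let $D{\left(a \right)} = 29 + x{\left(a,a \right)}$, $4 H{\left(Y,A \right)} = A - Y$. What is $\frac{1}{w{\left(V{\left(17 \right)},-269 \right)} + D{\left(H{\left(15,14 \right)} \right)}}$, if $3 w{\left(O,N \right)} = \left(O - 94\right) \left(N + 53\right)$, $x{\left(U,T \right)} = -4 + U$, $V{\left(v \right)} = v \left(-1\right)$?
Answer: $\frac{4}{32067} \approx 0.00012474$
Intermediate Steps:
$V{\left(v \right)} = - v$
$H{\left(Y,A \right)} = - \frac{Y}{4} + \frac{A}{4}$ ($H{\left(Y,A \right)} = \frac{A - Y}{4} = - \frac{Y}{4} + \frac{A}{4}$)
$w{\left(O,N \right)} = \frac{\left(-94 + O\right) \left(53 + N\right)}{3}$ ($w{\left(O,N \right)} = \frac{\left(O - 94\right) \left(N + 53\right)}{3} = \frac{\left(-94 + O\right) \left(53 + N\right)}{3}$)
$D{\left(a \right)} = 25 + a$ ($D{\left(a \right)} = 29 + \left(-4 + a\right) = 25 + a$)
$\frac{1}{w{\left(V{\left(17 \right)},-269 \right)} + D{\left(H{\left(15,14 \right)} \right)}} = \frac{1}{\left(- \frac{4982}{3} - - \frac{25286}{3} + \frac{53 \left(\left(-1\right) 17\right)}{3} + \frac{1}{3} \left(-269\right) \left(\left(-1\right) 17\right)\right) + \left(25 + \left(\left(- \frac{1}{4}\right) 15 + \frac{1}{4} \cdot 14\right)\right)} = \frac{1}{\left(- \frac{4982}{3} + \frac{25286}{3} + \frac{53}{3} \left(-17\right) + \frac{1}{3} \left(-269\right) \left(-17\right)\right) + \left(25 + \left(- \frac{15}{4} + \frac{7}{2}\right)\right)} = \frac{1}{\left(- \frac{4982}{3} + \frac{25286}{3} - \frac{901}{3} + \frac{4573}{3}\right) + \left(25 - \frac{1}{4}\right)} = \frac{1}{7992 + \frac{99}{4}} = \frac{1}{\frac{32067}{4}} = \frac{4}{32067}$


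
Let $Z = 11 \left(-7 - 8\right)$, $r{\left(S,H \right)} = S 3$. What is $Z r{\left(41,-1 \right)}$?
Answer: $-20295$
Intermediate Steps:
$r{\left(S,H \right)} = 3 S$
$Z = -165$ ($Z = 11 \left(-7 - 8\right) = 11 \left(-15\right) = -165$)
$Z r{\left(41,-1 \right)} = - 165 \cdot 3 \cdot 41 = \left(-165\right) 123 = -20295$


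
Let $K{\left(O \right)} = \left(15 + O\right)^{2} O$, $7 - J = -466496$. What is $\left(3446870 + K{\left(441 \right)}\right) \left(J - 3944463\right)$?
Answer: $-330916228922160$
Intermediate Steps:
$J = 466503$ ($J = 7 - -466496 = 7 + 466496 = 466503$)
$K{\left(O \right)} = O \left(15 + O\right)^{2}$
$\left(3446870 + K{\left(441 \right)}\right) \left(J - 3944463\right) = \left(3446870 + 441 \left(15 + 441\right)^{2}\right) \left(466503 - 3944463\right) = \left(3446870 + 441 \cdot 456^{2}\right) \left(-3477960\right) = \left(3446870 + 441 \cdot 207936\right) \left(-3477960\right) = \left(3446870 + 91699776\right) \left(-3477960\right) = 95146646 \left(-3477960\right) = -330916228922160$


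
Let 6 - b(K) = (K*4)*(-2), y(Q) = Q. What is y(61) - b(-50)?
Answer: 455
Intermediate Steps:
b(K) = 6 + 8*K (b(K) = 6 - K*4*(-2) = 6 - 4*K*(-2) = 6 - (-8)*K = 6 + 8*K)
y(61) - b(-50) = 61 - (6 + 8*(-50)) = 61 - (6 - 400) = 61 - 1*(-394) = 61 + 394 = 455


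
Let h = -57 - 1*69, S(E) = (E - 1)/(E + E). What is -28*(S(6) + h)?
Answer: 10549/3 ≈ 3516.3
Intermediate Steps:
S(E) = (-1 + E)/(2*E) (S(E) = (-1 + E)/((2*E)) = (-1 + E)*(1/(2*E)) = (-1 + E)/(2*E))
h = -126 (h = -57 - 69 = -126)
-28*(S(6) + h) = -28*((½)*(-1 + 6)/6 - 126) = -28*((½)*(⅙)*5 - 126) = -28*(5/12 - 126) = -28*(-1507/12) = 10549/3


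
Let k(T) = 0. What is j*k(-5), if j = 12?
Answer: 0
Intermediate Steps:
j*k(-5) = 12*0 = 0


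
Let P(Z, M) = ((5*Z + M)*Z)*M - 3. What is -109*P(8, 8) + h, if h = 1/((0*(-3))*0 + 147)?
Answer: -49174586/147 ≈ -3.3452e+5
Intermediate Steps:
h = 1/147 (h = 1/(0*0 + 147) = 1/(0 + 147) = 1/147 ≈ 0.0068027)
P(Z, M) = -3 + M*Z*(M + 5*Z) (P(Z, M) = ((M + 5*Z)*Z)*M - 3 = (Z*(M + 5*Z))*M - 3 = M*Z*(M + 5*Z) - 3 = -3 + M*Z*(M + 5*Z))
-109*P(8, 8) + h = -109*(-3 + 8*8² + 5*8*8²) + 1/147 = -109*(-3 + 8*64 + 5*8*64) + 1/147 = -109*(-3 + 512 + 2560) + 1/147 = -109*3069 + 1/147 = -334521 + 1/147 = -49174586/147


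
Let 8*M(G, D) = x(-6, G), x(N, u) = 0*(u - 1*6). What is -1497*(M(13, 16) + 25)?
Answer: -37425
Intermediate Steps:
x(N, u) = 0 (x(N, u) = 0*(u - 6) = 0*(-6 + u) = 0)
M(G, D) = 0 (M(G, D) = (⅛)*0 = 0)
-1497*(M(13, 16) + 25) = -1497*(0 + 25) = -1497*25 = -37425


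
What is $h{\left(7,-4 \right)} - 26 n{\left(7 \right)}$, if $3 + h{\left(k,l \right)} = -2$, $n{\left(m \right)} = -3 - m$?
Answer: $255$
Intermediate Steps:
$h{\left(k,l \right)} = -5$ ($h{\left(k,l \right)} = -3 - 2 = -5$)
$h{\left(7,-4 \right)} - 26 n{\left(7 \right)} = -5 - 26 \left(-3 - 7\right) = -5 - -260 = -5 + 260 = 255$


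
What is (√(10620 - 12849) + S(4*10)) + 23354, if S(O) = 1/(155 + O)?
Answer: 4554031/195 + I*√2229 ≈ 23354.0 + 47.212*I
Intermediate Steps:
(√(10620 - 12849) + S(4*10)) + 23354 = (√(10620 - 12849) + 1/(155 + 4*10)) + 23354 = (√(-2229) + 1/(155 + 40)) + 23354 = (I*√2229 + 1/195) + 23354 = (1/195 + I*√2229) + 23354 = 4554031/195 + I*√2229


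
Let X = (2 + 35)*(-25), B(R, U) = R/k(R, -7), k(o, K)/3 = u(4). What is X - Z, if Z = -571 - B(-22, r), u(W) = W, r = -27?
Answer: -2135/6 ≈ -355.83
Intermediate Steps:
k(o, K) = 12 (k(o, K) = 3*4 = 12)
B(R, U) = R/12
X = -925 (X = 37*(-25) = -925)
Z = -3415/6 (Z = -571 - (-22)/12 = -571 - 1*(-11/6) = -571 + 11/6 = -3415/6 ≈ -569.17)
X - Z = -925 - 1*(-3415/6) = -925 + 3415/6 = -2135/6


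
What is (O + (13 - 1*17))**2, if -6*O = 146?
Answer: 7225/9 ≈ 802.78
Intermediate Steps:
O = -73/3 (O = -1/6*146 = -73/3 ≈ -24.333)
(O + (13 - 1*17))**2 = (-73/3 + (13 - 1*17))**2 = (-73/3 + (13 - 17))**2 = (-73/3 - 4)**2 = (-85/3)**2 = 7225/9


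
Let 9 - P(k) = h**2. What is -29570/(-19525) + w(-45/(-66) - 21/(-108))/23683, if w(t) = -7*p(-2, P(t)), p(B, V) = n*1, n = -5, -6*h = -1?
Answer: 12745267/8407465 ≈ 1.5159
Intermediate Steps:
h = 1/6 (h = -1/6*(-1) = 1/6 ≈ 0.16667)
P(k) = 323/36 (P(k) = 9 - (1/6)**2 = 9 - 1*1/36 = 9 - 1/36 = 323/36)
p(B, V) = -5 (p(B, V) = -5*1 = -5)
w(t) = 35 (w(t) = -7*(-5) = 35)
-29570/(-19525) + w(-45/(-66) - 21/(-108))/23683 = -29570/(-19525) + 35/23683 = -29570*(-1/19525) + 35*(1/23683) = 5914/3905 + 35/23683 = 12745267/8407465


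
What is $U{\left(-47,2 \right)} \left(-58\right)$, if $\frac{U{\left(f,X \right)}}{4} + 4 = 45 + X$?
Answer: $-9976$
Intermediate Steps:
$U{\left(f,X \right)} = 164 + 4 X$ ($U{\left(f,X \right)} = -16 + 4 \left(45 + X\right) = -16 + \left(180 + 4 X\right) = 164 + 4 X$)
$U{\left(-47,2 \right)} \left(-58\right) = \left(164 + 4 \cdot 2\right) \left(-58\right) = \left(164 + 8\right) \left(-58\right) = 172 \left(-58\right) = -9976$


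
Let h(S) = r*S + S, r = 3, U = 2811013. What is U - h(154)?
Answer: 2810397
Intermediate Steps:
h(S) = 4*S (h(S) = 3*S + S = 4*S)
U - h(154) = 2811013 - 4*154 = 2811013 - 1*616 = 2811013 - 616 = 2810397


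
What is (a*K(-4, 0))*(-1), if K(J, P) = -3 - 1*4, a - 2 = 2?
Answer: 28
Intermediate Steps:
a = 4 (a = 2 + 2 = 4)
K(J, P) = -7 (K(J, P) = -3 - 4 = -7)
(a*K(-4, 0))*(-1) = (4*(-7))*(-1) = -28*(-1) = 28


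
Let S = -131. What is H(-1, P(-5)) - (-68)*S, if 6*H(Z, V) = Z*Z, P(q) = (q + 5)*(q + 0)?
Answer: -53447/6 ≈ -8907.8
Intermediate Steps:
P(q) = q*(5 + q) (P(q) = (5 + q)*q = q*(5 + q))
H(Z, V) = Z²/6 (H(Z, V) = (Z*Z)/6 = Z²/6)
H(-1, P(-5)) - (-68)*S = (⅙)*(-1)² - (-68)*(-131) = (⅙)*1 - 68*131 = ⅙ - 8908 = -53447/6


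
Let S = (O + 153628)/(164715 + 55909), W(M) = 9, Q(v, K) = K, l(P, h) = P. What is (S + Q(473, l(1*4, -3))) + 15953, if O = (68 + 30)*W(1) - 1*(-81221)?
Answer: 3520732899/220624 ≈ 15958.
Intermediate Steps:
O = 82103 (O = (68 + 30)*9 - 1*(-81221) = 98*9 + 81221 = 882 + 81221 = 82103)
S = 235731/220624 (S = (82103 + 153628)/(164715 + 55909) = 235731/220624 ≈ 1.0685)
(S + Q(473, l(1*4, -3))) + 15953 = (235731/220624 + 1*4) + 15953 = (235731/220624 + 4) + 15953 = 1118227/220624 + 15953 = 3520732899/220624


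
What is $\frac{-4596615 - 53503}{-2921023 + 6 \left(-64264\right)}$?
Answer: $\frac{4650118}{3306607} \approx 1.4063$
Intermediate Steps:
$\frac{-4596615 - 53503}{-2921023 + 6 \left(-64264\right)} = - \frac{4650118}{-2921023 - 385584} = - \frac{4650118}{-3306607} = \left(-4650118\right) \left(- \frac{1}{3306607}\right) = \frac{4650118}{3306607}$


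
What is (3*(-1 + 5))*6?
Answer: 72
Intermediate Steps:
(3*(-1 + 5))*6 = (3*4)*6 = 12*6 = 72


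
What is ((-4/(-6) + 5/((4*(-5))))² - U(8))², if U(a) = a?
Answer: 1270129/20736 ≈ 61.252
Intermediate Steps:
((-4/(-6) + 5/((4*(-5))))² - U(8))² = ((-4/(-6) + 5/((4*(-5))))² - 1*8)² = ((-4*(-⅙) + 5/(-20))² - 8)² = ((⅔ + 5*(-1/20))² - 8)² = ((⅔ - ¼)² - 8)² = ((5/12)² - 8)² = (25/144 - 8)² = (-1127/144)² = 1270129/20736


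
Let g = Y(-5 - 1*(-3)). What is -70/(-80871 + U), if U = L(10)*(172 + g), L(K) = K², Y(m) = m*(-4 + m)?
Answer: 70/62471 ≈ 0.0011205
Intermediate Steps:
g = 12 (g = (-5 - 1*(-3))*(-4 + (-5 - 1*(-3))) = (-5 + 3)*(-4 + (-5 + 3)) = -2*(-4 - 2) = -2*(-6) = 12)
U = 18400 (U = 10²*(172 + 12) = 100*184 = 18400)
-70/(-80871 + U) = -70/(-80871 + 18400) = -70/(-62471) = -70*(-1/62471) = 70/62471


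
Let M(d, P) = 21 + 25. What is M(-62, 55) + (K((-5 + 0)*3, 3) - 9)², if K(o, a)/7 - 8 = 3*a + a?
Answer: 17207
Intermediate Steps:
K(o, a) = 56 + 28*a (K(o, a) = 56 + 7*(3*a + a) = 56 + 7*(4*a) = 56 + 28*a)
M(d, P) = 46
M(-62, 55) + (K((-5 + 0)*3, 3) - 9)² = 46 + ((56 + 28*3) - 9)² = 46 + ((56 + 84) - 9)² = 46 + (140 - 9)² = 46 + 131² = 46 + 17161 = 17207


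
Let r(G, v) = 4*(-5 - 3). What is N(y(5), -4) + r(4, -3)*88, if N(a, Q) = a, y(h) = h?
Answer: -2811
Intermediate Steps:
r(G, v) = -32 (r(G, v) = 4*(-8) = -32)
N(y(5), -4) + r(4, -3)*88 = 5 - 32*88 = 5 - 2816 = -2811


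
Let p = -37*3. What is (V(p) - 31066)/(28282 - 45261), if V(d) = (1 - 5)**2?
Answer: 31050/16979 ≈ 1.8287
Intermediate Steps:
p = -111
V(d) = 16 (V(d) = (-4)**2 = 16)
(V(p) - 31066)/(28282 - 45261) = (16 - 31066)/(28282 - 45261) = -31050/(-16979) = -31050*(-1/16979) = 31050/16979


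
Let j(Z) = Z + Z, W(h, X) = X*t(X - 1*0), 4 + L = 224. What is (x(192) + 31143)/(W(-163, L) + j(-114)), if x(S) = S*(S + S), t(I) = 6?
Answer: 2689/28 ≈ 96.036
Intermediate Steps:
L = 220 (L = -4 + 224 = 220)
x(S) = 2*S² (x(S) = S*(2*S) = 2*S²)
W(h, X) = 6*X (W(h, X) = X*6 = 6*X)
j(Z) = 2*Z
(x(192) + 31143)/(W(-163, L) + j(-114)) = (2*192² + 31143)/(6*220 + 2*(-114)) = (2*36864 + 31143)/(1320 - 228) = (73728 + 31143)/1092 = 104871*(1/1092) = 2689/28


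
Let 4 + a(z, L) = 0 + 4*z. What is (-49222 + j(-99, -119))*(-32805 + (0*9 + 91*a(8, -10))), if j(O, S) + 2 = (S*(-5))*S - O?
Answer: 3628722010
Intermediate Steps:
a(z, L) = -4 + 4*z (a(z, L) = -4 + (0 + 4*z) = -4 + 4*z)
j(O, S) = -2 - O - 5*S² (j(O, S) = -2 + ((S*(-5))*S - O) = -2 + ((-5*S)*S - O) = -2 + (-5*S² - O) = -2 + (-O - 5*S²) = -2 - O - 5*S²)
(-49222 + j(-99, -119))*(-32805 + (0*9 + 91*a(8, -10))) = (-49222 + (-2 - 1*(-99) - 5*(-119)²))*(-32805 + (0*9 + 91*(-4 + 4*8))) = (-49222 + (-2 + 99 - 5*14161))*(-32805 + (0 + 91*(-4 + 32))) = (-49222 + (-2 + 99 - 70805))*(-32805 + (0 + 91*28)) = (-49222 - 70708)*(-32805 + (0 + 2548)) = -119930*(-32805 + 2548) = -119930*(-30257) = 3628722010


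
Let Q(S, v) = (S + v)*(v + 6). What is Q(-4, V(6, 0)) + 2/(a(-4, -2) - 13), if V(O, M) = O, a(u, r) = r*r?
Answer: 214/9 ≈ 23.778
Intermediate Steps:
a(u, r) = r²
Q(S, v) = (6 + v)*(S + v) (Q(S, v) = (S + v)*(6 + v) = (6 + v)*(S + v))
Q(-4, V(6, 0)) + 2/(a(-4, -2) - 13) = (6² + 6*(-4) + 6*6 - 4*6) + 2/((-2)² - 13) = (36 - 24 + 36 - 24) + 2/(4 - 13) = 24 + 2/(-9) = 24 - ⅑*2 = 24 - 2/9 = 214/9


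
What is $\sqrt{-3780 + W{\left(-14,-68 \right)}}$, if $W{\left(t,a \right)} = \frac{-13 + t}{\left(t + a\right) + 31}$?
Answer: $\frac{33 i \sqrt{1003}}{17} \approx 61.477 i$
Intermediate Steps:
$W{\left(t,a \right)} = \frac{-13 + t}{31 + a + t}$ ($W{\left(t,a \right)} = \frac{-13 + t}{\left(a + t\right) + 31} = \frac{-13 + t}{31 + a + t}$)
$\sqrt{-3780 + W{\left(-14,-68 \right)}} = \sqrt{-3780 + \frac{-13 - 14}{31 - 68 - 14}} = \sqrt{-3780 + \frac{1}{-51} \left(-27\right)} = \sqrt{-3780 - - \frac{9}{17}} = \sqrt{-3780 + \frac{9}{17}} = \sqrt{- \frac{64251}{17}} = \frac{33 i \sqrt{1003}}{17}$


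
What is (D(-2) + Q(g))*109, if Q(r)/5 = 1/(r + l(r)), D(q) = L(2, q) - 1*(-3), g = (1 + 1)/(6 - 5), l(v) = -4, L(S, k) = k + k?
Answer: -763/2 ≈ -381.50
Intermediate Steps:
L(S, k) = 2*k
g = 2 (g = 2/1 = 2*1 = 2)
D(q) = 3 + 2*q (D(q) = 2*q - 1*(-3) = 2*q + 3 = 3 + 2*q)
Q(r) = 5/(-4 + r) (Q(r) = 5/(r - 4) = 5/(-4 + r))
(D(-2) + Q(g))*109 = ((3 + 2*(-2)) + 5/(-4 + 2))*109 = ((3 - 4) + 5/(-2))*109 = (-1 + 5*(-1/2))*109 = (-1 - 5/2)*109 = -7/2*109 = -763/2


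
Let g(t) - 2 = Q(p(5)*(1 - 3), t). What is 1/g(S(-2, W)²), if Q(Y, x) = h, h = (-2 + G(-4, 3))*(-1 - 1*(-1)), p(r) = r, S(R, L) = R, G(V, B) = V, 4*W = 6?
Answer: ½ ≈ 0.50000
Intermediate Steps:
W = 3/2 (W = (¼)*6 = 3/2 ≈ 1.5000)
h = 0 (h = (-2 - 4)*(-1 - 1*(-1)) = -6*(-1 + 1) = -6*0 = 0)
Q(Y, x) = 0
g(t) = 2 (g(t) = 2 + 0 = 2)
1/g(S(-2, W)²) = 1/2 = ½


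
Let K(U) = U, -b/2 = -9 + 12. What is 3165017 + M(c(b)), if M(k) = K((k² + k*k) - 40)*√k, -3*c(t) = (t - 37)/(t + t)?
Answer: 3165017 - 24071*I*√43/3888 ≈ 3.165e+6 - 40.598*I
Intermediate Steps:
b = -6 (b = -2*(-9 + 12) = -2*3 = -6)
c(t) = -(-37 + t)/(6*t) (c(t) = -(t - 37)/(3*(t + t)) = -(-37 + t)/(3*(2*t)) = -(-37 + t)*1/(2*t)/3 = -(-37 + t)/(6*t))
M(k) = √k*(-40 + 2*k²) (M(k) = ((k² + k*k) - 40)*√k = ((k² + k²) - 40)*√k = (2*k² - 40)*√k = (-40 + 2*k²)*√k = √k*(-40 + 2*k²))
3165017 + M(c(b)) = 3165017 + 2*√((⅙)*(37 - 1*(-6))/(-6))*(-20 + ((⅙)*(37 - 1*(-6))/(-6))²) = 3165017 + 2*√((⅙)*(-⅙)*(37 + 6))*(-20 + ((⅙)*(-⅙)*(37 + 6))²) = 3165017 + 2*√((⅙)*(-⅙)*43)*(-20 + ((⅙)*(-⅙)*43)²) = 3165017 + 2*√(-43/36)*(-20 + (-43/36)²) = 3165017 + 2*(I*√43/6)*(-20 + 1849/1296) = 3165017 + 2*(I*√43/6)*(-24071/1296) = 3165017 - 24071*I*√43/3888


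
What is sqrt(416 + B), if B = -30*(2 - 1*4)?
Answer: 2*sqrt(119) ≈ 21.817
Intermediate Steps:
B = 60 (B = -30*(2 - 4) = -30*(-2) = 60)
sqrt(416 + B) = sqrt(416 + 60) = sqrt(476) = 2*sqrt(119)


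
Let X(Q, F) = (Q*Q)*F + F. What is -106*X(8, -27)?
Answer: 186030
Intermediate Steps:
X(Q, F) = F + F*Q**2 (X(Q, F) = Q**2*F + F = F*Q**2 + F = F + F*Q**2)
-106*X(8, -27) = -(-2862)*(1 + 8**2) = -(-2862)*(1 + 64) = -(-2862)*65 = -106*(-1755) = 186030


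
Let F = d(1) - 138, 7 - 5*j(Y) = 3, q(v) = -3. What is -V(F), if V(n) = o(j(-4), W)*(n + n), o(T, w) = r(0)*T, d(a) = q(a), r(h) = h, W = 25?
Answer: 0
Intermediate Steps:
d(a) = -3
j(Y) = ⅘ (j(Y) = 7/5 - ⅕*3 = 7/5 - ⅗ = ⅘)
o(T, w) = 0 (o(T, w) = 0*T = 0)
F = -141 (F = -3 - 138 = -141)
V(n) = 0 (V(n) = 0*(n + n) = 0*(2*n) = 0)
-V(F) = -1*0 = 0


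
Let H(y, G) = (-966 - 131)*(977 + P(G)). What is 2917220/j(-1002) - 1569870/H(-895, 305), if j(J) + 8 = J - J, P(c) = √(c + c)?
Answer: -84797502745515/232544254 - 174430*√610/116272127 ≈ -3.6465e+5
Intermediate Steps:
P(c) = √2*√c (P(c) = √(2*c) = √2*√c)
H(y, G) = -1071769 - 1097*√2*√G (H(y, G) = (-966 - 131)*(977 + √2*√G) = -1097*(977 + √2*√G) = -1071769 - 1097*√2*√G)
j(J) = -8 (j(J) = -8 + (J - J) = -8 + 0 = -8)
2917220/j(-1002) - 1569870/H(-895, 305) = 2917220/(-8) - 1569870/(-1071769 - 1097*√2*√305) = 2917220*(-⅛) - 1569870/(-1071769 - 1097*√610) = -729305/2 - 1569870/(-1071769 - 1097*√610)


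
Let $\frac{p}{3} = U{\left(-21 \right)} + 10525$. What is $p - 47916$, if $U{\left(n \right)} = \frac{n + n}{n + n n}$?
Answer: $- \frac{163413}{10} \approx -16341.0$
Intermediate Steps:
$U{\left(n \right)} = \frac{2 n}{n + n^{2}}$
$p = \frac{315747}{10}$ ($p = 3 \left(\frac{2}{1 - 21} + 10525\right) = 3 \left(\frac{2}{-20} + 10525\right) = 3 \left(2 \left(- \frac{1}{20}\right) + 10525\right) = 3 \left(- \frac{1}{10} + 10525\right) = 3 \cdot \frac{105249}{10} = \frac{315747}{10} \approx 31575.0$)
$p - 47916 = \frac{315747}{10} - 47916 = - \frac{163413}{10}$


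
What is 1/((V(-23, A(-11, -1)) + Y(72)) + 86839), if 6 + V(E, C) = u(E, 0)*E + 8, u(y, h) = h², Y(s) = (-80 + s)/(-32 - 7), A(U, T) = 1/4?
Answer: 39/3386807 ≈ 1.1515e-5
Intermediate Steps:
A(U, T) = ¼
Y(s) = 80/39 - s/39 (Y(s) = (-80 + s)/(-39) = (-80 + s)*(-1/39) = 80/39 - s/39)
V(E, C) = 2 (V(E, C) = -6 + (0²*E + 8) = -6 + (0*E + 8) = -6 + (0 + 8) = -6 + 8 = 2)
1/((V(-23, A(-11, -1)) + Y(72)) + 86839) = 1/((2 + (80/39 - 1/39*72)) + 86839) = 1/((2 + (80/39 - 24/13)) + 86839) = 1/((2 + 8/39) + 86839) = 1/(86/39 + 86839) = 1/(3386807/39) = 39/3386807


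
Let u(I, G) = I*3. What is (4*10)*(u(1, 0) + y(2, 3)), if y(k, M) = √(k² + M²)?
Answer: 120 + 40*√13 ≈ 264.22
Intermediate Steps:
u(I, G) = 3*I
y(k, M) = √(M² + k²)
(4*10)*(u(1, 0) + y(2, 3)) = (4*10)*(3*1 + √(3² + 2²)) = 40*(3 + √(9 + 4)) = 40*(3 + √13) = 120 + 40*√13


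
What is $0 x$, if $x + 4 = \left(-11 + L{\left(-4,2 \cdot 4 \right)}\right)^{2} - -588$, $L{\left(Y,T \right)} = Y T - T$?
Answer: $0$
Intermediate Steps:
$L{\left(Y,T \right)} = - T + T Y$ ($L{\left(Y,T \right)} = T Y - T = - T + T Y$)
$x = 3185$ ($x = -4 - \left(-588 - \left(-11 + 2 \cdot 4 \left(-1 - 4\right)\right)^{2}\right) = -4 + \left(\left(-11 + 8 \left(-5\right)\right)^{2} + 588\right) = -4 + \left(\left(-11 - 40\right)^{2} + 588\right) = -4 + \left(\left(-51\right)^{2} + 588\right) = -4 + \left(2601 + 588\right) = -4 + 3189 = 3185$)
$0 x = 0 \cdot 3185 = 0$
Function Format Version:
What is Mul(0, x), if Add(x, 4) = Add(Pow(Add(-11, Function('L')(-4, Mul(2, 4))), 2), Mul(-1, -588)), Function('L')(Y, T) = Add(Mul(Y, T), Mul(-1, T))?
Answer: 0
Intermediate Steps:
Function('L')(Y, T) = Add(Mul(-1, T), Mul(T, Y)) (Function('L')(Y, T) = Add(Mul(T, Y), Mul(-1, T)) = Add(Mul(-1, T), Mul(T, Y)))
x = 3185 (x = Add(-4, Add(Pow(Add(-11, Mul(Mul(2, 4), Add(-1, -4))), 2), Mul(-1, -588))) = Add(-4, Add(Pow(Add(-11, Mul(8, -5)), 2), 588)) = Add(-4, Add(Pow(Add(-11, -40), 2), 588)) = Add(-4, Add(Pow(-51, 2), 588)) = Add(-4, Add(2601, 588)) = Add(-4, 3189) = 3185)
Mul(0, x) = Mul(0, 3185) = 0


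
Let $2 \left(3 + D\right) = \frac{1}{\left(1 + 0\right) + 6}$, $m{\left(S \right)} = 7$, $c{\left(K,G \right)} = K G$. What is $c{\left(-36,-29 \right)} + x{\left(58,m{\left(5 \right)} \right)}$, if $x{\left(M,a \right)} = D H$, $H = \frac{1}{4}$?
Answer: $\frac{58423}{56} \approx 1043.3$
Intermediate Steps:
$c{\left(K,G \right)} = G K$
$H = \frac{1}{4} \approx 0.25$
$D = - \frac{41}{14}$ ($D = -3 + \frac{1}{2 \left(\left(1 + 0\right) + 6\right)} = -3 + \frac{1}{2 \left(1 + 6\right)} = -3 + \frac{1}{2 \cdot 7} = -3 + \frac{1}{2} \cdot \frac{1}{7} = -3 + \frac{1}{14} = - \frac{41}{14} \approx -2.9286$)
$x{\left(M,a \right)} = - \frac{41}{56}$ ($x{\left(M,a \right)} = \left(- \frac{41}{14}\right) \frac{1}{4} = - \frac{41}{56}$)
$c{\left(-36,-29 \right)} + x{\left(58,m{\left(5 \right)} \right)} = \left(-29\right) \left(-36\right) - \frac{41}{56} = 1044 - \frac{41}{56} = \frac{58423}{56}$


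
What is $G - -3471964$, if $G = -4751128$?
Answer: $-1279164$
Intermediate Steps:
$G - -3471964 = -4751128 - -3471964 = -4751128 + 3471964 = -1279164$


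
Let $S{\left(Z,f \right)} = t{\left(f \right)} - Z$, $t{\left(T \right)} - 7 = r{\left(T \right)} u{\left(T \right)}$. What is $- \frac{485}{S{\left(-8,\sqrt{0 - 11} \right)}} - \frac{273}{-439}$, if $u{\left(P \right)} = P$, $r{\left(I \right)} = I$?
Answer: $- \frac{211823}{1756} \approx -120.63$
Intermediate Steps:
$t{\left(T \right)} = 7 + T^{2}$ ($t{\left(T \right)} = 7 + T T = 7 + T^{2}$)
$S{\left(Z,f \right)} = 7 + f^{2} - Z$ ($S{\left(Z,f \right)} = \left(7 + f^{2}\right) - Z = 7 + f^{2} - Z$)
$- \frac{485}{S{\left(-8,\sqrt{0 - 11} \right)}} - \frac{273}{-439} = - \frac{485}{7 + \left(\sqrt{0 - 11}\right)^{2} - -8} - \frac{273}{-439} = - \frac{485}{7 + \left(\sqrt{-11}\right)^{2} + 8} - - \frac{273}{439} = - \frac{485}{7 + \left(i \sqrt{11}\right)^{2} + 8} + \frac{273}{439} = - \frac{485}{7 - 11 + 8} + \frac{273}{439} = - \frac{485}{4} + \frac{273}{439} = - \frac{211823}{1756}$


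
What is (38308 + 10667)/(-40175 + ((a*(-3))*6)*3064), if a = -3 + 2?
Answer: 48975/14977 ≈ 3.2700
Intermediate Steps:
a = -1
(38308 + 10667)/(-40175 + ((a*(-3))*6)*3064) = (38308 + 10667)/(-40175 + (-1*(-3)*6)*3064) = 48975/(-40175 + (3*6)*3064) = 48975/(-40175 + 18*3064) = 48975/(-40175 + 55152) = 48975/14977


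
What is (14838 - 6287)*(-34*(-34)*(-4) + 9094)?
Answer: 38222970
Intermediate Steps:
(14838 - 6287)*(-34*(-34)*(-4) + 9094) = 8551*(1156*(-4) + 9094) = 8551*(-4624 + 9094) = 8551*4470 = 38222970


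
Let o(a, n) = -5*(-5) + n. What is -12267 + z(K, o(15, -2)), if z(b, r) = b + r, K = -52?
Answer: -12296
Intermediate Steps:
o(a, n) = 25 + n
-12267 + z(K, o(15, -2)) = -12267 + (-52 + (25 - 2)) = -12267 + (-52 + 23) = -12267 - 29 = -12296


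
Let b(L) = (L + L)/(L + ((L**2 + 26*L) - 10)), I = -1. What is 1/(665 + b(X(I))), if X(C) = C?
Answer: 18/11971 ≈ 0.0015036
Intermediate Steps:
b(L) = 2*L/(-10 + L**2 + 27*L) (b(L) = (2*L)/(L + (-10 + L**2 + 26*L)) = (2*L)/(-10 + L**2 + 27*L) = 2*L/(-10 + L**2 + 27*L))
1/(665 + b(X(I))) = 1/(665 + 2*(-1)/(-10 + (-1)**2 + 27*(-1))) = 1/(665 + 2*(-1)/(-10 + 1 - 27)) = 1/(665 + 2*(-1)/(-36)) = 1/(665 + 2*(-1)*(-1/36)) = 1/(665 + 1/18) = 1/(11971/18) = 18/11971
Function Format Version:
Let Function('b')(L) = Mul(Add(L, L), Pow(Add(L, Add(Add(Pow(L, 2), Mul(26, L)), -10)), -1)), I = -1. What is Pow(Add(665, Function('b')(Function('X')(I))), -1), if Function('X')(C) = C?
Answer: Rational(18, 11971) ≈ 0.0015036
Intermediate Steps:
Function('b')(L) = Mul(2, L, Pow(Add(-10, Pow(L, 2), Mul(27, L)), -1)) (Function('b')(L) = Mul(Mul(2, L), Pow(Add(L, Add(-10, Pow(L, 2), Mul(26, L))), -1)) = Mul(Mul(2, L), Pow(Add(-10, Pow(L, 2), Mul(27, L)), -1)) = Mul(2, L, Pow(Add(-10, Pow(L, 2), Mul(27, L)), -1)))
Pow(Add(665, Function('b')(Function('X')(I))), -1) = Pow(Add(665, Mul(2, -1, Pow(Add(-10, Pow(-1, 2), Mul(27, -1)), -1))), -1) = Pow(Add(665, Mul(2, -1, Pow(Add(-10, 1, -27), -1))), -1) = Pow(Add(665, Mul(2, -1, Pow(-36, -1))), -1) = Pow(Add(665, Mul(2, -1, Rational(-1, 36))), -1) = Pow(Add(665, Rational(1, 18)), -1) = Pow(Rational(11971, 18), -1) = Rational(18, 11971)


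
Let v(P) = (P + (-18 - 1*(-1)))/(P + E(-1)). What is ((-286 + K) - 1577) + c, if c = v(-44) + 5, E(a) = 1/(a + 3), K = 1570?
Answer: -24934/87 ≈ -286.60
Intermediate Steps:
E(a) = 1/(3 + a)
v(P) = (-17 + P)/(½ + P) (v(P) = (P + (-18 - 1*(-1)))/(P + 1/(3 - 1)) = (P + (-18 + 1))/(P + 1/2) = (P - 17)/(P + ½) = (-17 + P)/(½ + P))
c = 557/87 (c = 2*(-17 - 44)/(1 + 2*(-44)) + 5 = 2*(-61)/(1 - 88) + 5 = 2*(-61)/(-87) + 5 = 2*(-1/87)*(-61) + 5 = 122/87 + 5 = 557/87 ≈ 6.4023)
((-286 + K) - 1577) + c = ((-286 + 1570) - 1577) + 557/87 = (1284 - 1577) + 557/87 = -293 + 557/87 = -24934/87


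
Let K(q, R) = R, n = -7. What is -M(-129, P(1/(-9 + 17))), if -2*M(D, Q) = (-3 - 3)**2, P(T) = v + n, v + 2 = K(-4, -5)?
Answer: 18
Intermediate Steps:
v = -7 (v = -2 - 5 = -7)
P(T) = -14 (P(T) = -7 - 7 = -14)
M(D, Q) = -18 (M(D, Q) = -(-3 - 3)**2/2 = -1/2*(-6)**2 = -1/2*36 = -18)
-M(-129, P(1/(-9 + 17))) = -1*(-18) = 18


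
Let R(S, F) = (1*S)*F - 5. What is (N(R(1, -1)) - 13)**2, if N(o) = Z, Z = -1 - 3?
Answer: 289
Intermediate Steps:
R(S, F) = -5 + F*S (R(S, F) = S*F - 5 = F*S - 5 = -5 + F*S)
Z = -4
N(o) = -4
(N(R(1, -1)) - 13)**2 = (-4 - 13)**2 = (-17)**2 = 289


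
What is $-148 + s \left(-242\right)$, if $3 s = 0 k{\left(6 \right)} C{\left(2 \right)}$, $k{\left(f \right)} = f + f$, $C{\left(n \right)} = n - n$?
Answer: $-148$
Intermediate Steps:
$C{\left(n \right)} = 0$
$k{\left(f \right)} = 2 f$
$s = 0$ ($s = \frac{0 \cdot 2 \cdot 6 \cdot 0}{3} = \frac{0 \cdot 12 \cdot 0}{3} = \frac{0 \cdot 0}{3} = \frac{1}{3} \cdot 0 = 0$)
$-148 + s \left(-242\right) = -148 + 0 \left(-242\right) = -148 + 0 = -148$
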